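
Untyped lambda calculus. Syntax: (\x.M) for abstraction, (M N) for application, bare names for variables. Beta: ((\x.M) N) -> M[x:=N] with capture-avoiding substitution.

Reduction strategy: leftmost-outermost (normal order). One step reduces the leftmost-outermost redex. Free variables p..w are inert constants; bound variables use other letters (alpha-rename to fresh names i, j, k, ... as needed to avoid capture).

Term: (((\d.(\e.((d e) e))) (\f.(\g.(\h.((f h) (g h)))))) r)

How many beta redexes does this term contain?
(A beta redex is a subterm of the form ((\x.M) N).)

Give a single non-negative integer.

Answer: 1

Derivation:
Term: (((\d.(\e.((d e) e))) (\f.(\g.(\h.((f h) (g h)))))) r)
  Redex: ((\d.(\e.((d e) e))) (\f.(\g.(\h.((f h) (g h))))))
Total redexes: 1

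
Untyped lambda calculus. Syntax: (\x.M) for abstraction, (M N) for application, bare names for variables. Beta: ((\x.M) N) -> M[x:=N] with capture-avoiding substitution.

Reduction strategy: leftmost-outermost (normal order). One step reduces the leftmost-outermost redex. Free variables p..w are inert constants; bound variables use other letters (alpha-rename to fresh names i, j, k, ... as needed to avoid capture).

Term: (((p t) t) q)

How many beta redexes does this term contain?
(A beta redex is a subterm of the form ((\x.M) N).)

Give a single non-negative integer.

Term: (((p t) t) q)
  (no redexes)
Total redexes: 0

Answer: 0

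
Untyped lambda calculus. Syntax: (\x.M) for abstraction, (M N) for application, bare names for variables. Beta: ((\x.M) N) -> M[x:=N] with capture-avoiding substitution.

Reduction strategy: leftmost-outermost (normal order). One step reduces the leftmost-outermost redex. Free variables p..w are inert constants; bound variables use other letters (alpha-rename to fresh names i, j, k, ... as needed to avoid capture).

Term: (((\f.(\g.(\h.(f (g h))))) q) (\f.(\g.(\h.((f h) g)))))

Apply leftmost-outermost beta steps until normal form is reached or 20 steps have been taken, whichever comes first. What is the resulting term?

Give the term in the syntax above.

Answer: (\h.(q (\g.(\i.((h i) g)))))

Derivation:
Step 0: (((\f.(\g.(\h.(f (g h))))) q) (\f.(\g.(\h.((f h) g)))))
Step 1: ((\g.(\h.(q (g h)))) (\f.(\g.(\h.((f h) g)))))
Step 2: (\h.(q ((\f.(\g.(\h.((f h) g)))) h)))
Step 3: (\h.(q (\g.(\i.((h i) g)))))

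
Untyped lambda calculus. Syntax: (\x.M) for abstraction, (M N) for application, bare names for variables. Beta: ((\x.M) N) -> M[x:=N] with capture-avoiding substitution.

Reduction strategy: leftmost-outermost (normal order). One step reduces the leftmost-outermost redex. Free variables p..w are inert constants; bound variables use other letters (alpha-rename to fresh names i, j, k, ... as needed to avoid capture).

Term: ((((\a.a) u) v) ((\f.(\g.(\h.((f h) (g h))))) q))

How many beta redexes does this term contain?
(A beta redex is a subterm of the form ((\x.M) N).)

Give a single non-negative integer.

Term: ((((\a.a) u) v) ((\f.(\g.(\h.((f h) (g h))))) q))
  Redex: ((\a.a) u)
  Redex: ((\f.(\g.(\h.((f h) (g h))))) q)
Total redexes: 2

Answer: 2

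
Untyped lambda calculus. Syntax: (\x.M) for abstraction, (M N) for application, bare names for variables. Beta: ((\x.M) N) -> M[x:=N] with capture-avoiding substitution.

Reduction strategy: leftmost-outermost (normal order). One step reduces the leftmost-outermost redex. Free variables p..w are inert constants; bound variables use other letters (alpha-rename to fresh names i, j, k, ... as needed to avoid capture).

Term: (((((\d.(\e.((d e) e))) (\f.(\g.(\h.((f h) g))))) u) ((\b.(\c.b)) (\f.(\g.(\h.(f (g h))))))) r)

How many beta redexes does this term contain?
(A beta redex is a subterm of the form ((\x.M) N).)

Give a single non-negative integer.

Term: (((((\d.(\e.((d e) e))) (\f.(\g.(\h.((f h) g))))) u) ((\b.(\c.b)) (\f.(\g.(\h.(f (g h))))))) r)
  Redex: ((\d.(\e.((d e) e))) (\f.(\g.(\h.((f h) g)))))
  Redex: ((\b.(\c.b)) (\f.(\g.(\h.(f (g h))))))
Total redexes: 2

Answer: 2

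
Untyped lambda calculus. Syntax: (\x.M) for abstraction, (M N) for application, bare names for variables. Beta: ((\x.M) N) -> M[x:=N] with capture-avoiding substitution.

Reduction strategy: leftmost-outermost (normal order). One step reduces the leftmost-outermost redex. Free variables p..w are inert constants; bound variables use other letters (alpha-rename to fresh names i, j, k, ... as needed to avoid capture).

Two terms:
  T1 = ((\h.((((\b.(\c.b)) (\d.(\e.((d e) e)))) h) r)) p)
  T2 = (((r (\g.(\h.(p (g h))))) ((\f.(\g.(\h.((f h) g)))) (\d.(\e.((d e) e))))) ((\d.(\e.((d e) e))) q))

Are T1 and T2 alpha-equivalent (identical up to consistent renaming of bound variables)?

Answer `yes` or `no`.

Answer: no

Derivation:
Term 1: ((\h.((((\b.(\c.b)) (\d.(\e.((d e) e)))) h) r)) p)
Term 2: (((r (\g.(\h.(p (g h))))) ((\f.(\g.(\h.((f h) g)))) (\d.(\e.((d e) e))))) ((\d.(\e.((d e) e))) q))
Alpha-equivalence: compare structure up to binder renaming.
Result: False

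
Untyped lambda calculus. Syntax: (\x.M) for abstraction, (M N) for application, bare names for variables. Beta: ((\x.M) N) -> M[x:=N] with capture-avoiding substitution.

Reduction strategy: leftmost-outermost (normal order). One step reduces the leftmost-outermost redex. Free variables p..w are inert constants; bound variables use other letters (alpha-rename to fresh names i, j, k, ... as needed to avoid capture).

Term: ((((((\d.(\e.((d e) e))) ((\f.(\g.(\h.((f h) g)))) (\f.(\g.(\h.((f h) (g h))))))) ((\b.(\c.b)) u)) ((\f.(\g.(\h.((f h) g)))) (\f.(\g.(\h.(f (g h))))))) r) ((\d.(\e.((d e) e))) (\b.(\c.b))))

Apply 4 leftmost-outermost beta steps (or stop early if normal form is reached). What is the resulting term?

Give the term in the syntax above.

Step 0: ((((((\d.(\e.((d e) e))) ((\f.(\g.(\h.((f h) g)))) (\f.(\g.(\h.((f h) (g h))))))) ((\b.(\c.b)) u)) ((\f.(\g.(\h.((f h) g)))) (\f.(\g.(\h.(f (g h))))))) r) ((\d.(\e.((d e) e))) (\b.(\c.b))))
Step 1: (((((\e.((((\f.(\g.(\h.((f h) g)))) (\f.(\g.(\h.((f h) (g h)))))) e) e)) ((\b.(\c.b)) u)) ((\f.(\g.(\h.((f h) g)))) (\f.(\g.(\h.(f (g h))))))) r) ((\d.(\e.((d e) e))) (\b.(\c.b))))
Step 2: (((((((\f.(\g.(\h.((f h) g)))) (\f.(\g.(\h.((f h) (g h)))))) ((\b.(\c.b)) u)) ((\b.(\c.b)) u)) ((\f.(\g.(\h.((f h) g)))) (\f.(\g.(\h.(f (g h))))))) r) ((\d.(\e.((d e) e))) (\b.(\c.b))))
Step 3: ((((((\g.(\h.(((\f.(\g.(\h.((f h) (g h))))) h) g))) ((\b.(\c.b)) u)) ((\b.(\c.b)) u)) ((\f.(\g.(\h.((f h) g)))) (\f.(\g.(\h.(f (g h))))))) r) ((\d.(\e.((d e) e))) (\b.(\c.b))))
Step 4: (((((\h.(((\f.(\g.(\h.((f h) (g h))))) h) ((\b.(\c.b)) u))) ((\b.(\c.b)) u)) ((\f.(\g.(\h.((f h) g)))) (\f.(\g.(\h.(f (g h))))))) r) ((\d.(\e.((d e) e))) (\b.(\c.b))))

Answer: (((((\h.(((\f.(\g.(\h.((f h) (g h))))) h) ((\b.(\c.b)) u))) ((\b.(\c.b)) u)) ((\f.(\g.(\h.((f h) g)))) (\f.(\g.(\h.(f (g h))))))) r) ((\d.(\e.((d e) e))) (\b.(\c.b))))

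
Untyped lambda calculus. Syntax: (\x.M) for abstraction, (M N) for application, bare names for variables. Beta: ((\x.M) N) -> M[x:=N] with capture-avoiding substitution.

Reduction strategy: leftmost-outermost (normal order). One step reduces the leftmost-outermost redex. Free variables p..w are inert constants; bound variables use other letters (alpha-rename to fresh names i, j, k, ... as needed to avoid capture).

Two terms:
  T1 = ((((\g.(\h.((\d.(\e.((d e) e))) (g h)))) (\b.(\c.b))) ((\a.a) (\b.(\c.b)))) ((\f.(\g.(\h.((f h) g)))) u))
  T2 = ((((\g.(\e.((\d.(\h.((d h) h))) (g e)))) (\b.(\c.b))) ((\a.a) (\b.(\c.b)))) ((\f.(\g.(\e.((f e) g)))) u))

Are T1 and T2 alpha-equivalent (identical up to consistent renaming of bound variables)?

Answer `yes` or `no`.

Term 1: ((((\g.(\h.((\d.(\e.((d e) e))) (g h)))) (\b.(\c.b))) ((\a.a) (\b.(\c.b)))) ((\f.(\g.(\h.((f h) g)))) u))
Term 2: ((((\g.(\e.((\d.(\h.((d h) h))) (g e)))) (\b.(\c.b))) ((\a.a) (\b.(\c.b)))) ((\f.(\g.(\e.((f e) g)))) u))
Alpha-equivalence: compare structure up to binder renaming.
Result: True

Answer: yes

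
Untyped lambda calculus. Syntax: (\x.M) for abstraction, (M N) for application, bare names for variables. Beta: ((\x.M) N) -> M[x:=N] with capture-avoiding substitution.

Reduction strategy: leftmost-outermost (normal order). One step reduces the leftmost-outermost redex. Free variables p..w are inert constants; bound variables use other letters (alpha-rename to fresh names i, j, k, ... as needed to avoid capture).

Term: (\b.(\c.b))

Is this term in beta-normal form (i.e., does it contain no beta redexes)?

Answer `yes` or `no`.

Term: (\b.(\c.b))
No beta redexes found.

Answer: yes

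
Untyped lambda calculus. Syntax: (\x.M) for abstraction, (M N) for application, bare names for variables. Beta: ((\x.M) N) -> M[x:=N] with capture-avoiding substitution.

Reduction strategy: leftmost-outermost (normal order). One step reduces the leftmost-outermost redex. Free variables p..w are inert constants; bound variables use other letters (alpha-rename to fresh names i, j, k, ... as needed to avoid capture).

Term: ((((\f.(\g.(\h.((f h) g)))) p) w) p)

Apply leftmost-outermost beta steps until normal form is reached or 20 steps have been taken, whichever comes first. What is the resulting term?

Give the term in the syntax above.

Step 0: ((((\f.(\g.(\h.((f h) g)))) p) w) p)
Step 1: (((\g.(\h.((p h) g))) w) p)
Step 2: ((\h.((p h) w)) p)
Step 3: ((p p) w)

Answer: ((p p) w)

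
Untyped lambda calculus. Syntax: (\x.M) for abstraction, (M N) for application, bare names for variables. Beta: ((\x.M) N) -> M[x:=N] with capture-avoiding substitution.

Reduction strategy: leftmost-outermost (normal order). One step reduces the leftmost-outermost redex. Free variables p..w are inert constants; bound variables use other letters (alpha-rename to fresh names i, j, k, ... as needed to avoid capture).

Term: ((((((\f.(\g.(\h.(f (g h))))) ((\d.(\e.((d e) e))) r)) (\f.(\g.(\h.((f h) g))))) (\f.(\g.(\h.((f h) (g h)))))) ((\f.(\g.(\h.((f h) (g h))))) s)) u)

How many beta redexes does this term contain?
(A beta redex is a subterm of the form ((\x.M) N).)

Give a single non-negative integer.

Answer: 3

Derivation:
Term: ((((((\f.(\g.(\h.(f (g h))))) ((\d.(\e.((d e) e))) r)) (\f.(\g.(\h.((f h) g))))) (\f.(\g.(\h.((f h) (g h)))))) ((\f.(\g.(\h.((f h) (g h))))) s)) u)
  Redex: ((\f.(\g.(\h.(f (g h))))) ((\d.(\e.((d e) e))) r))
  Redex: ((\d.(\e.((d e) e))) r)
  Redex: ((\f.(\g.(\h.((f h) (g h))))) s)
Total redexes: 3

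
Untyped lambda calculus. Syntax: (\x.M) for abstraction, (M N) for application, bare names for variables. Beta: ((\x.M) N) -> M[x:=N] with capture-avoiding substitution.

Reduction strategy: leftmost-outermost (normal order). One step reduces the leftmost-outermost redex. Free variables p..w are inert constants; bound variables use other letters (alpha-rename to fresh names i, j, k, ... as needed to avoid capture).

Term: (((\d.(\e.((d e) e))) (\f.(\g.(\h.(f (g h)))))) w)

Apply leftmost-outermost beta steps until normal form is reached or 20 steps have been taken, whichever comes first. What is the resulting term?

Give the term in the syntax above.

Step 0: (((\d.(\e.((d e) e))) (\f.(\g.(\h.(f (g h)))))) w)
Step 1: ((\e.(((\f.(\g.(\h.(f (g h))))) e) e)) w)
Step 2: (((\f.(\g.(\h.(f (g h))))) w) w)
Step 3: ((\g.(\h.(w (g h)))) w)
Step 4: (\h.(w (w h)))

Answer: (\h.(w (w h)))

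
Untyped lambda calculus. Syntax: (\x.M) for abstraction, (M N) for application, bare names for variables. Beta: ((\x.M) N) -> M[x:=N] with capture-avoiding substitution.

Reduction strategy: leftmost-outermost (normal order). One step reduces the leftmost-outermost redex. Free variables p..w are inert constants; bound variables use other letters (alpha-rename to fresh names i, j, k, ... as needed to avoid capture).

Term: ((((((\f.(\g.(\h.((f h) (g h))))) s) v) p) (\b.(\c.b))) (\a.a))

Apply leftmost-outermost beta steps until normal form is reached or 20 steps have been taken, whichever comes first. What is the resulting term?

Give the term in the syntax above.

Answer: ((((s p) (v p)) (\b.(\c.b))) (\a.a))

Derivation:
Step 0: ((((((\f.(\g.(\h.((f h) (g h))))) s) v) p) (\b.(\c.b))) (\a.a))
Step 1: (((((\g.(\h.((s h) (g h)))) v) p) (\b.(\c.b))) (\a.a))
Step 2: ((((\h.((s h) (v h))) p) (\b.(\c.b))) (\a.a))
Step 3: ((((s p) (v p)) (\b.(\c.b))) (\a.a))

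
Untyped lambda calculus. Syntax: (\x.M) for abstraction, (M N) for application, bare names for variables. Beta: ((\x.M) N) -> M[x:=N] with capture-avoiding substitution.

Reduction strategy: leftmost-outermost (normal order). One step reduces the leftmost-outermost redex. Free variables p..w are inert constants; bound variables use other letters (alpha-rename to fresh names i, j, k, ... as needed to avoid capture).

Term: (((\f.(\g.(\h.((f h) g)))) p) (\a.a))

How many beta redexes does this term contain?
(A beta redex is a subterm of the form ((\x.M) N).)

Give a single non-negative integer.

Answer: 1

Derivation:
Term: (((\f.(\g.(\h.((f h) g)))) p) (\a.a))
  Redex: ((\f.(\g.(\h.((f h) g)))) p)
Total redexes: 1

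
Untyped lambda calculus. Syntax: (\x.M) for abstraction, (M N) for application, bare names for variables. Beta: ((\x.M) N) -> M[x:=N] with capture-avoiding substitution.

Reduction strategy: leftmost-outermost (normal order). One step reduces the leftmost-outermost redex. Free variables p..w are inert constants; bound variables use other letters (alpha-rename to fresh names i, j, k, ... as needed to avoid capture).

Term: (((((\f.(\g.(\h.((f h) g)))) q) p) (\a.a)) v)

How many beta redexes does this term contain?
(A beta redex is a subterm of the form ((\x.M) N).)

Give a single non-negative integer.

Term: (((((\f.(\g.(\h.((f h) g)))) q) p) (\a.a)) v)
  Redex: ((\f.(\g.(\h.((f h) g)))) q)
Total redexes: 1

Answer: 1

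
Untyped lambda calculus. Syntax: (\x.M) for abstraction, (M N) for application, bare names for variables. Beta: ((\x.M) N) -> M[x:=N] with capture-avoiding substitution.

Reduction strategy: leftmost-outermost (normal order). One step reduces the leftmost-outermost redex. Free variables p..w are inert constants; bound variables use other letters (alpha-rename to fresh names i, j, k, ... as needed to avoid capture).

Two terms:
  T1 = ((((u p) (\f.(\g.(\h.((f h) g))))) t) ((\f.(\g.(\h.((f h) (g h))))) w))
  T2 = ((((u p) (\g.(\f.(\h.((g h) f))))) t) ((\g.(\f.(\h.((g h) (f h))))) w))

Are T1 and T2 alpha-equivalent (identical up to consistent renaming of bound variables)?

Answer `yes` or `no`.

Term 1: ((((u p) (\f.(\g.(\h.((f h) g))))) t) ((\f.(\g.(\h.((f h) (g h))))) w))
Term 2: ((((u p) (\g.(\f.(\h.((g h) f))))) t) ((\g.(\f.(\h.((g h) (f h))))) w))
Alpha-equivalence: compare structure up to binder renaming.
Result: True

Answer: yes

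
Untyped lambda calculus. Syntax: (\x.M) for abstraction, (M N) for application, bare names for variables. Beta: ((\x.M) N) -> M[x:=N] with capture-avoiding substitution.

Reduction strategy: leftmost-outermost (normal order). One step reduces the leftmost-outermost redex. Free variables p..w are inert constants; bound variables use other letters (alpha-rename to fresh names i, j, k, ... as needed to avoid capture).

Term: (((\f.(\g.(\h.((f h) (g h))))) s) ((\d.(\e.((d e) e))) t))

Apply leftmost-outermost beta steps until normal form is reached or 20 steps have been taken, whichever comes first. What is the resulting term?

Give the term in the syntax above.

Answer: (\h.((s h) ((t h) h)))

Derivation:
Step 0: (((\f.(\g.(\h.((f h) (g h))))) s) ((\d.(\e.((d e) e))) t))
Step 1: ((\g.(\h.((s h) (g h)))) ((\d.(\e.((d e) e))) t))
Step 2: (\h.((s h) (((\d.(\e.((d e) e))) t) h)))
Step 3: (\h.((s h) ((\e.((t e) e)) h)))
Step 4: (\h.((s h) ((t h) h)))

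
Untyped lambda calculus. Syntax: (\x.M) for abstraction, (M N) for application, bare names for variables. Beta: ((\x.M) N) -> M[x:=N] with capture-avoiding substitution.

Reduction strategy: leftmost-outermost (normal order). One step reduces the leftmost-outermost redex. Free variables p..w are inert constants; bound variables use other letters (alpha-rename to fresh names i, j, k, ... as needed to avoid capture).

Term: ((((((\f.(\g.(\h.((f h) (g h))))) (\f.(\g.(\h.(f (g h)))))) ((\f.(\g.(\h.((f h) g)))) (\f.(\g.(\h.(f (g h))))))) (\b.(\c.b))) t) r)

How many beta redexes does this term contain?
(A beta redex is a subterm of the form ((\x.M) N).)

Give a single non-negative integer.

Answer: 2

Derivation:
Term: ((((((\f.(\g.(\h.((f h) (g h))))) (\f.(\g.(\h.(f (g h)))))) ((\f.(\g.(\h.((f h) g)))) (\f.(\g.(\h.(f (g h))))))) (\b.(\c.b))) t) r)
  Redex: ((\f.(\g.(\h.((f h) (g h))))) (\f.(\g.(\h.(f (g h))))))
  Redex: ((\f.(\g.(\h.((f h) g)))) (\f.(\g.(\h.(f (g h))))))
Total redexes: 2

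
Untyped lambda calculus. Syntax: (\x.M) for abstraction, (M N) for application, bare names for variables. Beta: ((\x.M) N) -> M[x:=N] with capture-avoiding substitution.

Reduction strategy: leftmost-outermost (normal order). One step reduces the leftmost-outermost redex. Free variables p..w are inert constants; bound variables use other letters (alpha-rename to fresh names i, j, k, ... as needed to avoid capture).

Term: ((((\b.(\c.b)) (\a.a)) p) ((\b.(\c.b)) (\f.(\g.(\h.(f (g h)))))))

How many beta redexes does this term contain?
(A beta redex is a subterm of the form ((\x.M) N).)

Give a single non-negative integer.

Answer: 2

Derivation:
Term: ((((\b.(\c.b)) (\a.a)) p) ((\b.(\c.b)) (\f.(\g.(\h.(f (g h)))))))
  Redex: ((\b.(\c.b)) (\a.a))
  Redex: ((\b.(\c.b)) (\f.(\g.(\h.(f (g h))))))
Total redexes: 2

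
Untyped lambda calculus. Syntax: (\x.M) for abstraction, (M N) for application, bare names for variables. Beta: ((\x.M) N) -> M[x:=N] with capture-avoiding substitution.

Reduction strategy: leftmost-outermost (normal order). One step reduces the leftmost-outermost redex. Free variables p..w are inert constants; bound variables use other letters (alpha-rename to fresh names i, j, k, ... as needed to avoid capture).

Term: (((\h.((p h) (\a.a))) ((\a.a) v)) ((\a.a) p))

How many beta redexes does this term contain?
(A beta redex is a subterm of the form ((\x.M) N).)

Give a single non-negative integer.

Answer: 3

Derivation:
Term: (((\h.((p h) (\a.a))) ((\a.a) v)) ((\a.a) p))
  Redex: ((\h.((p h) (\a.a))) ((\a.a) v))
  Redex: ((\a.a) v)
  Redex: ((\a.a) p)
Total redexes: 3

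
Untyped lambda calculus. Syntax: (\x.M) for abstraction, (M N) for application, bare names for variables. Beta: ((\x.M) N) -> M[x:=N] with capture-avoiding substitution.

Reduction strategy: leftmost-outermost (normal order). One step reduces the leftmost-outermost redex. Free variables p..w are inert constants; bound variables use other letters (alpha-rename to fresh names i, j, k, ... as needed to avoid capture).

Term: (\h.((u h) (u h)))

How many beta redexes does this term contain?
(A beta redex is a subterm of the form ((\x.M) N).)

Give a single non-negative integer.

Answer: 0

Derivation:
Term: (\h.((u h) (u h)))
  (no redexes)
Total redexes: 0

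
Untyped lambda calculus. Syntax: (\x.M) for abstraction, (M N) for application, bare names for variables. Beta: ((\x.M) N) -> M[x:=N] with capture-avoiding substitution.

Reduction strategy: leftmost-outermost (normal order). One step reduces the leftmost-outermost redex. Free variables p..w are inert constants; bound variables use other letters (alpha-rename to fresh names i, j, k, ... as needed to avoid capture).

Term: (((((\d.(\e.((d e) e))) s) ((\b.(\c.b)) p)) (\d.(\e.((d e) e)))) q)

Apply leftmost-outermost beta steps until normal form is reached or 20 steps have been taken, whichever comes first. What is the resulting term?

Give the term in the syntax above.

Step 0: (((((\d.(\e.((d e) e))) s) ((\b.(\c.b)) p)) (\d.(\e.((d e) e)))) q)
Step 1: ((((\e.((s e) e)) ((\b.(\c.b)) p)) (\d.(\e.((d e) e)))) q)
Step 2: ((((s ((\b.(\c.b)) p)) ((\b.(\c.b)) p)) (\d.(\e.((d e) e)))) q)
Step 3: ((((s (\c.p)) ((\b.(\c.b)) p)) (\d.(\e.((d e) e)))) q)
Step 4: ((((s (\c.p)) (\c.p)) (\d.(\e.((d e) e)))) q)

Answer: ((((s (\c.p)) (\c.p)) (\d.(\e.((d e) e)))) q)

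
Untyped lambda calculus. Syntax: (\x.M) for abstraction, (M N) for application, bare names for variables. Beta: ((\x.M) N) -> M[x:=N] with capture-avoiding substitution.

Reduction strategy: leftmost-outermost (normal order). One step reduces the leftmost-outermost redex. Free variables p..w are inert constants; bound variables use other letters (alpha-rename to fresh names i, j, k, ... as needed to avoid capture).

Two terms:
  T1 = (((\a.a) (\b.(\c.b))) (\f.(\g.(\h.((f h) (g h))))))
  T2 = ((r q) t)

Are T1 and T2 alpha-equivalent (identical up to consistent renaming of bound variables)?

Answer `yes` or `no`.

Answer: no

Derivation:
Term 1: (((\a.a) (\b.(\c.b))) (\f.(\g.(\h.((f h) (g h))))))
Term 2: ((r q) t)
Alpha-equivalence: compare structure up to binder renaming.
Result: False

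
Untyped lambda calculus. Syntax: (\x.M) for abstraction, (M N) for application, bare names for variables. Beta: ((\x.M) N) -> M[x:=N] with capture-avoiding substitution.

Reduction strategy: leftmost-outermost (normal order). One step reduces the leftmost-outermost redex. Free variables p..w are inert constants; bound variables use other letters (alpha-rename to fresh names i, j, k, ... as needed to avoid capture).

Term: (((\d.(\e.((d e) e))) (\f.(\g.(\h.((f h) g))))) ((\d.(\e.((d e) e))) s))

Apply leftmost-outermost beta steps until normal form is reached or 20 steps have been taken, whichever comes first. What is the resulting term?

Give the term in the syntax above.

Answer: (\h.(((s h) h) (\e.((s e) e))))

Derivation:
Step 0: (((\d.(\e.((d e) e))) (\f.(\g.(\h.((f h) g))))) ((\d.(\e.((d e) e))) s))
Step 1: ((\e.(((\f.(\g.(\h.((f h) g)))) e) e)) ((\d.(\e.((d e) e))) s))
Step 2: (((\f.(\g.(\h.((f h) g)))) ((\d.(\e.((d e) e))) s)) ((\d.(\e.((d e) e))) s))
Step 3: ((\g.(\h.((((\d.(\e.((d e) e))) s) h) g))) ((\d.(\e.((d e) e))) s))
Step 4: (\h.((((\d.(\e.((d e) e))) s) h) ((\d.(\e.((d e) e))) s)))
Step 5: (\h.(((\e.((s e) e)) h) ((\d.(\e.((d e) e))) s)))
Step 6: (\h.(((s h) h) ((\d.(\e.((d e) e))) s)))
Step 7: (\h.(((s h) h) (\e.((s e) e))))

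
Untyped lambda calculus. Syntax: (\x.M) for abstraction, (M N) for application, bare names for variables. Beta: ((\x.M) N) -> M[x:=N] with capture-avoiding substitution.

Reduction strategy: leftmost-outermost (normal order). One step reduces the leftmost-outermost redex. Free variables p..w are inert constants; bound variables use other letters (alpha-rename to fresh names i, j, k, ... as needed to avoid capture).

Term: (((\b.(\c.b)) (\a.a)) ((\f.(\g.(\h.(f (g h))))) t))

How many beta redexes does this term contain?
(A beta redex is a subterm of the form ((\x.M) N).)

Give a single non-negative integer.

Answer: 2

Derivation:
Term: (((\b.(\c.b)) (\a.a)) ((\f.(\g.(\h.(f (g h))))) t))
  Redex: ((\b.(\c.b)) (\a.a))
  Redex: ((\f.(\g.(\h.(f (g h))))) t)
Total redexes: 2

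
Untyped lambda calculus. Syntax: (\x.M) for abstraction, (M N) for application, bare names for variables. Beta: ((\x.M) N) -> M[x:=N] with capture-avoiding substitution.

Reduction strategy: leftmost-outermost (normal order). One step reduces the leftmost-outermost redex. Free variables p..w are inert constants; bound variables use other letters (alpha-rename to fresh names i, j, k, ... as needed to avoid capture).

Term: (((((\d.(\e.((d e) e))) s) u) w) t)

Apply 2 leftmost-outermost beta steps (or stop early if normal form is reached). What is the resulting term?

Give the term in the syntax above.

Step 0: (((((\d.(\e.((d e) e))) s) u) w) t)
Step 1: ((((\e.((s e) e)) u) w) t)
Step 2: ((((s u) u) w) t)

Answer: ((((s u) u) w) t)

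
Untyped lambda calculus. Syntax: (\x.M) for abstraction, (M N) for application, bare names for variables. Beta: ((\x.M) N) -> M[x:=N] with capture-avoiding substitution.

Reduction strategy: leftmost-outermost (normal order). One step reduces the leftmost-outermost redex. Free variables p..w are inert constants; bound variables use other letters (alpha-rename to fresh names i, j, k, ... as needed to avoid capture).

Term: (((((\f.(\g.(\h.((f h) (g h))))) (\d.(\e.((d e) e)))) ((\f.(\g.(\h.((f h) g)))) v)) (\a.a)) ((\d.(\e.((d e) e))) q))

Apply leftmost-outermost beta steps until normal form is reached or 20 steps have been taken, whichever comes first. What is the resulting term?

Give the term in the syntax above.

Answer: (((v (\h.((v h) (\a.a)))) (\a.a)) (\e.((q e) e)))

Derivation:
Step 0: (((((\f.(\g.(\h.((f h) (g h))))) (\d.(\e.((d e) e)))) ((\f.(\g.(\h.((f h) g)))) v)) (\a.a)) ((\d.(\e.((d e) e))) q))
Step 1: ((((\g.(\h.(((\d.(\e.((d e) e))) h) (g h)))) ((\f.(\g.(\h.((f h) g)))) v)) (\a.a)) ((\d.(\e.((d e) e))) q))
Step 2: (((\h.(((\d.(\e.((d e) e))) h) (((\f.(\g.(\h.((f h) g)))) v) h))) (\a.a)) ((\d.(\e.((d e) e))) q))
Step 3: ((((\d.(\e.((d e) e))) (\a.a)) (((\f.(\g.(\h.((f h) g)))) v) (\a.a))) ((\d.(\e.((d e) e))) q))
Step 4: (((\e.(((\a.a) e) e)) (((\f.(\g.(\h.((f h) g)))) v) (\a.a))) ((\d.(\e.((d e) e))) q))
Step 5: ((((\a.a) (((\f.(\g.(\h.((f h) g)))) v) (\a.a))) (((\f.(\g.(\h.((f h) g)))) v) (\a.a))) ((\d.(\e.((d e) e))) q))
Step 6: (((((\f.(\g.(\h.((f h) g)))) v) (\a.a)) (((\f.(\g.(\h.((f h) g)))) v) (\a.a))) ((\d.(\e.((d e) e))) q))
Step 7: ((((\g.(\h.((v h) g))) (\a.a)) (((\f.(\g.(\h.((f h) g)))) v) (\a.a))) ((\d.(\e.((d e) e))) q))
Step 8: (((\h.((v h) (\a.a))) (((\f.(\g.(\h.((f h) g)))) v) (\a.a))) ((\d.(\e.((d e) e))) q))
Step 9: (((v (((\f.(\g.(\h.((f h) g)))) v) (\a.a))) (\a.a)) ((\d.(\e.((d e) e))) q))
Step 10: (((v ((\g.(\h.((v h) g))) (\a.a))) (\a.a)) ((\d.(\e.((d e) e))) q))
Step 11: (((v (\h.((v h) (\a.a)))) (\a.a)) ((\d.(\e.((d e) e))) q))
Step 12: (((v (\h.((v h) (\a.a)))) (\a.a)) (\e.((q e) e)))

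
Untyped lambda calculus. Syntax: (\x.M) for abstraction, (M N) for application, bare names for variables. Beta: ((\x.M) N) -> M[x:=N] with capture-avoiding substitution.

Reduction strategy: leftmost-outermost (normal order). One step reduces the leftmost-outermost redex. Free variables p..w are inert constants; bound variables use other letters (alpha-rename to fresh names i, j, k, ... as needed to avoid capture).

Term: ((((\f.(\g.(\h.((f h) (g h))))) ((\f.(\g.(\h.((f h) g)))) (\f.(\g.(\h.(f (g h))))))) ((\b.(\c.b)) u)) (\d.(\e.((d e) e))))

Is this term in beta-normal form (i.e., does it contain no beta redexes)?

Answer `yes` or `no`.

Answer: no

Derivation:
Term: ((((\f.(\g.(\h.((f h) (g h))))) ((\f.(\g.(\h.((f h) g)))) (\f.(\g.(\h.(f (g h))))))) ((\b.(\c.b)) u)) (\d.(\e.((d e) e))))
Found 3 beta redex(es).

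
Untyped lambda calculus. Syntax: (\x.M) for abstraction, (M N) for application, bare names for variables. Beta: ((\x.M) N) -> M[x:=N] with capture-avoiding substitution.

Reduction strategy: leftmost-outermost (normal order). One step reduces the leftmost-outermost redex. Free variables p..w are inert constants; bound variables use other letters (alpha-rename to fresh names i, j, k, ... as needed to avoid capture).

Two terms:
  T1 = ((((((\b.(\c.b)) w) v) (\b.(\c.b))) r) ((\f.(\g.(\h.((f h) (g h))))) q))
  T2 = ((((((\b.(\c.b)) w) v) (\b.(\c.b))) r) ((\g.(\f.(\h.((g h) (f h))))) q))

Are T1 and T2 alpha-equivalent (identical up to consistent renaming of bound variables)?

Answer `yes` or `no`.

Answer: yes

Derivation:
Term 1: ((((((\b.(\c.b)) w) v) (\b.(\c.b))) r) ((\f.(\g.(\h.((f h) (g h))))) q))
Term 2: ((((((\b.(\c.b)) w) v) (\b.(\c.b))) r) ((\g.(\f.(\h.((g h) (f h))))) q))
Alpha-equivalence: compare structure up to binder renaming.
Result: True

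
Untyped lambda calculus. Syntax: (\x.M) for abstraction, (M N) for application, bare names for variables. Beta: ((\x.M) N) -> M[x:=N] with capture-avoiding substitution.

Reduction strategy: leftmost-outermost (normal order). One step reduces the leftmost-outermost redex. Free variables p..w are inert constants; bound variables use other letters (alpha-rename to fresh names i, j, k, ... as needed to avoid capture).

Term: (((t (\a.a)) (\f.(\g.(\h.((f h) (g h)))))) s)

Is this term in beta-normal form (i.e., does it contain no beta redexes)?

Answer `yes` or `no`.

Term: (((t (\a.a)) (\f.(\g.(\h.((f h) (g h)))))) s)
No beta redexes found.

Answer: yes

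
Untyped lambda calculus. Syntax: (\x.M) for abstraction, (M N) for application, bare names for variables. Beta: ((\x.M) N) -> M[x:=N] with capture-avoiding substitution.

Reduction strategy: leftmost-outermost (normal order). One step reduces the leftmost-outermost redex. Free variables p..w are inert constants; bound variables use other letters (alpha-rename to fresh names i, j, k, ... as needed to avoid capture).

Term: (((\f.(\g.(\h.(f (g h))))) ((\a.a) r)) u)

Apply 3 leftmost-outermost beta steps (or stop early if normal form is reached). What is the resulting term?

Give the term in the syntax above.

Step 0: (((\f.(\g.(\h.(f (g h))))) ((\a.a) r)) u)
Step 1: ((\g.(\h.(((\a.a) r) (g h)))) u)
Step 2: (\h.(((\a.a) r) (u h)))
Step 3: (\h.(r (u h)))

Answer: (\h.(r (u h)))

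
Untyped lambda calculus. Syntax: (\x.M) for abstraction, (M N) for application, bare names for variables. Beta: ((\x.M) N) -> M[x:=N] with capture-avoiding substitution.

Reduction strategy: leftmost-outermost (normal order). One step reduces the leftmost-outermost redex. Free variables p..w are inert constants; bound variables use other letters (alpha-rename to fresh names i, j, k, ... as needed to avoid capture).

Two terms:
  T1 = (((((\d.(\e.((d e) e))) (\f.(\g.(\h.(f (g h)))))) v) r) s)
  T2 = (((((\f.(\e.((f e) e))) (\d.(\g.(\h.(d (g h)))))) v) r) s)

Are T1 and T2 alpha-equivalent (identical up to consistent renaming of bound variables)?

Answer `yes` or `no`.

Term 1: (((((\d.(\e.((d e) e))) (\f.(\g.(\h.(f (g h)))))) v) r) s)
Term 2: (((((\f.(\e.((f e) e))) (\d.(\g.(\h.(d (g h)))))) v) r) s)
Alpha-equivalence: compare structure up to binder renaming.
Result: True

Answer: yes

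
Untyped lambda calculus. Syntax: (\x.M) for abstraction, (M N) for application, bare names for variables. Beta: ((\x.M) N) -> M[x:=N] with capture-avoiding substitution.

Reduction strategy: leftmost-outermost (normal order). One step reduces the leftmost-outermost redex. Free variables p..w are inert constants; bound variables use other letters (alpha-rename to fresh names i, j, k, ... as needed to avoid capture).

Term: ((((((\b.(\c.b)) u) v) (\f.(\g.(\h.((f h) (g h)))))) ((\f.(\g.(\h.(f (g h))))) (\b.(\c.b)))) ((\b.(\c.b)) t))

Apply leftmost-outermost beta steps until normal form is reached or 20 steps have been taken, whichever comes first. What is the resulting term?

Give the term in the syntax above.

Step 0: ((((((\b.(\c.b)) u) v) (\f.(\g.(\h.((f h) (g h)))))) ((\f.(\g.(\h.(f (g h))))) (\b.(\c.b)))) ((\b.(\c.b)) t))
Step 1: (((((\c.u) v) (\f.(\g.(\h.((f h) (g h)))))) ((\f.(\g.(\h.(f (g h))))) (\b.(\c.b)))) ((\b.(\c.b)) t))
Step 2: (((u (\f.(\g.(\h.((f h) (g h)))))) ((\f.(\g.(\h.(f (g h))))) (\b.(\c.b)))) ((\b.(\c.b)) t))
Step 3: (((u (\f.(\g.(\h.((f h) (g h)))))) (\g.(\h.((\b.(\c.b)) (g h))))) ((\b.(\c.b)) t))
Step 4: (((u (\f.(\g.(\h.((f h) (g h)))))) (\g.(\h.(\c.(g h))))) ((\b.(\c.b)) t))
Step 5: (((u (\f.(\g.(\h.((f h) (g h)))))) (\g.(\h.(\c.(g h))))) (\c.t))

Answer: (((u (\f.(\g.(\h.((f h) (g h)))))) (\g.(\h.(\c.(g h))))) (\c.t))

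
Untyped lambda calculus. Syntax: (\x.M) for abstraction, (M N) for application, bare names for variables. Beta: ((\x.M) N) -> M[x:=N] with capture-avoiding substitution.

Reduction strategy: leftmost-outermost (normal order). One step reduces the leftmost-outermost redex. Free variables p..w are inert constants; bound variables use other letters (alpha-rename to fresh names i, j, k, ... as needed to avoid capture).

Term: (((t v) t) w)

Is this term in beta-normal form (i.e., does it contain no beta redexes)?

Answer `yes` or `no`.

Term: (((t v) t) w)
No beta redexes found.

Answer: yes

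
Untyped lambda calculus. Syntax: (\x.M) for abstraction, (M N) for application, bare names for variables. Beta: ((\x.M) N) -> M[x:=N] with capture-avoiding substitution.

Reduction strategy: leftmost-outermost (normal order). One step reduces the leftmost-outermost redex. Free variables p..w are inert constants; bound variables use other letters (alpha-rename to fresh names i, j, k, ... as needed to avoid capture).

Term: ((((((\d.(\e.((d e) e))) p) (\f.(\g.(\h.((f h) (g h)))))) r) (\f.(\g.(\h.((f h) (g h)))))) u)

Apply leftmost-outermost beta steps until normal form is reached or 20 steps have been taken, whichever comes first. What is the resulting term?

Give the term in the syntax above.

Answer: (((((p (\f.(\g.(\h.((f h) (g h)))))) (\f.(\g.(\h.((f h) (g h)))))) r) (\f.(\g.(\h.((f h) (g h)))))) u)

Derivation:
Step 0: ((((((\d.(\e.((d e) e))) p) (\f.(\g.(\h.((f h) (g h)))))) r) (\f.(\g.(\h.((f h) (g h)))))) u)
Step 1: (((((\e.((p e) e)) (\f.(\g.(\h.((f h) (g h)))))) r) (\f.(\g.(\h.((f h) (g h)))))) u)
Step 2: (((((p (\f.(\g.(\h.((f h) (g h)))))) (\f.(\g.(\h.((f h) (g h)))))) r) (\f.(\g.(\h.((f h) (g h)))))) u)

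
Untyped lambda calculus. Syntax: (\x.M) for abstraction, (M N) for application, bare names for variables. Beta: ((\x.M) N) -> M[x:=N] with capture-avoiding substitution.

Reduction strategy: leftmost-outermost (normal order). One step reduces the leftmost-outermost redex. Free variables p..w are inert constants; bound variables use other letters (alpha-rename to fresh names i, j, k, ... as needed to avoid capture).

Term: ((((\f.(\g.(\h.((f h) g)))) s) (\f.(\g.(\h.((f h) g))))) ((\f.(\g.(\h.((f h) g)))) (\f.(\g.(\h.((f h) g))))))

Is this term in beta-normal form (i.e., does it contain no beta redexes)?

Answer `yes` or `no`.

Term: ((((\f.(\g.(\h.((f h) g)))) s) (\f.(\g.(\h.((f h) g))))) ((\f.(\g.(\h.((f h) g)))) (\f.(\g.(\h.((f h) g))))))
Found 2 beta redex(es).

Answer: no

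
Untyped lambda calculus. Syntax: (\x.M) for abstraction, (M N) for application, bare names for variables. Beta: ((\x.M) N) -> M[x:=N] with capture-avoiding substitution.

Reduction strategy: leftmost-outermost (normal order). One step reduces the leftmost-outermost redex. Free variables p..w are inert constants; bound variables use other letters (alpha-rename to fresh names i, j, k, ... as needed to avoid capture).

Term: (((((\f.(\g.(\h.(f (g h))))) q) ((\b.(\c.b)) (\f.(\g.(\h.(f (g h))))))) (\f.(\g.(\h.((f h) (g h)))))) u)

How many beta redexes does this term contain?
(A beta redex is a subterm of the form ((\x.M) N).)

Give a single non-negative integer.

Answer: 2

Derivation:
Term: (((((\f.(\g.(\h.(f (g h))))) q) ((\b.(\c.b)) (\f.(\g.(\h.(f (g h))))))) (\f.(\g.(\h.((f h) (g h)))))) u)
  Redex: ((\f.(\g.(\h.(f (g h))))) q)
  Redex: ((\b.(\c.b)) (\f.(\g.(\h.(f (g h))))))
Total redexes: 2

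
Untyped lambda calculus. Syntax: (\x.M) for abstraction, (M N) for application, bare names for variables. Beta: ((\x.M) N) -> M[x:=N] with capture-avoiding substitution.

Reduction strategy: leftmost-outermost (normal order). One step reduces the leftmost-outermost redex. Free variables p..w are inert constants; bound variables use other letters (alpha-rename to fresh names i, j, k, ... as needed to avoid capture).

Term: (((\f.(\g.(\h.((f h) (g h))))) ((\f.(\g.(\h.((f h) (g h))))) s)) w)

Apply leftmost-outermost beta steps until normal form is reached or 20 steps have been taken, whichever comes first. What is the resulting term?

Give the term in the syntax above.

Answer: (\h.((s (w h)) (h (w h))))

Derivation:
Step 0: (((\f.(\g.(\h.((f h) (g h))))) ((\f.(\g.(\h.((f h) (g h))))) s)) w)
Step 1: ((\g.(\h.((((\f.(\g.(\h.((f h) (g h))))) s) h) (g h)))) w)
Step 2: (\h.((((\f.(\g.(\h.((f h) (g h))))) s) h) (w h)))
Step 3: (\h.(((\g.(\h.((s h) (g h)))) h) (w h)))
Step 4: (\h.((\i.((s i) (h i))) (w h)))
Step 5: (\h.((s (w h)) (h (w h))))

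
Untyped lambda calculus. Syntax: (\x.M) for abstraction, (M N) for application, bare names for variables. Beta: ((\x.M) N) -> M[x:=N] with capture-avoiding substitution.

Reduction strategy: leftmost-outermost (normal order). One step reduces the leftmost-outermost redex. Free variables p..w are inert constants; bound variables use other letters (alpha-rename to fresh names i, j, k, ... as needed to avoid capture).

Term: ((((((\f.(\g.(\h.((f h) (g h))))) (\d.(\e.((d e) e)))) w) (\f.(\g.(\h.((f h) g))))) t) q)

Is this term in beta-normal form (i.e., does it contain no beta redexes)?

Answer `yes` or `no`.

Answer: no

Derivation:
Term: ((((((\f.(\g.(\h.((f h) (g h))))) (\d.(\e.((d e) e)))) w) (\f.(\g.(\h.((f h) g))))) t) q)
Found 1 beta redex(es).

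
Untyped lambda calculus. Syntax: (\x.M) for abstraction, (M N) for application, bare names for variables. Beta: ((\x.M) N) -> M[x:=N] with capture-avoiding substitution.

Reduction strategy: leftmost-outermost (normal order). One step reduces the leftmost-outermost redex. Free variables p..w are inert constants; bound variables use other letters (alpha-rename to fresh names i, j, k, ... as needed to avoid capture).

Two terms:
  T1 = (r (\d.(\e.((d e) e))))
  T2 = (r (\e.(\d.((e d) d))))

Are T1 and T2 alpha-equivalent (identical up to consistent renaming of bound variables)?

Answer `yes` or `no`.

Answer: yes

Derivation:
Term 1: (r (\d.(\e.((d e) e))))
Term 2: (r (\e.(\d.((e d) d))))
Alpha-equivalence: compare structure up to binder renaming.
Result: True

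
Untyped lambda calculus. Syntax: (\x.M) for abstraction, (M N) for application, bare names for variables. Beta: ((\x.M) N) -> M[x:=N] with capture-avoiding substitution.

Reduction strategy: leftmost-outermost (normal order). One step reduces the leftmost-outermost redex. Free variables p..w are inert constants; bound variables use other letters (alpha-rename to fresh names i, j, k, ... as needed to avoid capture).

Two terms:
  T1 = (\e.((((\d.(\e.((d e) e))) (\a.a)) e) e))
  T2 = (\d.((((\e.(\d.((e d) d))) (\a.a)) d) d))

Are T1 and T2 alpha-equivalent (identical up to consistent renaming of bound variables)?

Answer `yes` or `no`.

Answer: yes

Derivation:
Term 1: (\e.((((\d.(\e.((d e) e))) (\a.a)) e) e))
Term 2: (\d.((((\e.(\d.((e d) d))) (\a.a)) d) d))
Alpha-equivalence: compare structure up to binder renaming.
Result: True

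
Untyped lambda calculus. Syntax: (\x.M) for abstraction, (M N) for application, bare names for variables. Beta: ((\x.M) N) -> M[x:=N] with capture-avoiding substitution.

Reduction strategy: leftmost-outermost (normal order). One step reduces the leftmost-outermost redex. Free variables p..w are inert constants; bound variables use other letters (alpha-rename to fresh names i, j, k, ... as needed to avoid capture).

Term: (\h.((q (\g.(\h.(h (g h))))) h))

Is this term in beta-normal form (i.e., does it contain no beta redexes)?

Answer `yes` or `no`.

Answer: yes

Derivation:
Term: (\h.((q (\g.(\h.(h (g h))))) h))
No beta redexes found.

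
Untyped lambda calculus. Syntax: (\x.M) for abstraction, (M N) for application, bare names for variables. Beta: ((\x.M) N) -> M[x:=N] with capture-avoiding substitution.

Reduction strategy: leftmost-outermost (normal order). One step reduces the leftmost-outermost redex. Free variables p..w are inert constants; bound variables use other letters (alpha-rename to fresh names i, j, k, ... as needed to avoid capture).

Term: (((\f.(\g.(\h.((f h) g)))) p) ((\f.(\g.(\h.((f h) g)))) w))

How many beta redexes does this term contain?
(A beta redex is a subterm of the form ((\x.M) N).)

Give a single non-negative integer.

Term: (((\f.(\g.(\h.((f h) g)))) p) ((\f.(\g.(\h.((f h) g)))) w))
  Redex: ((\f.(\g.(\h.((f h) g)))) p)
  Redex: ((\f.(\g.(\h.((f h) g)))) w)
Total redexes: 2

Answer: 2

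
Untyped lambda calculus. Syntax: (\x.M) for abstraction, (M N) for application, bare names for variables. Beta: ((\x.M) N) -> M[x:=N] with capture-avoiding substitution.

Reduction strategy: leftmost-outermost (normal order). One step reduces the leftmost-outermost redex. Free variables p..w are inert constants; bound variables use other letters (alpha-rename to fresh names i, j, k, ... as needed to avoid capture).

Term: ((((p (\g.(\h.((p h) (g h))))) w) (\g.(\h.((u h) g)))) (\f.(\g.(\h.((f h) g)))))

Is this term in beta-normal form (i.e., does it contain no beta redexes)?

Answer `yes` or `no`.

Term: ((((p (\g.(\h.((p h) (g h))))) w) (\g.(\h.((u h) g)))) (\f.(\g.(\h.((f h) g)))))
No beta redexes found.

Answer: yes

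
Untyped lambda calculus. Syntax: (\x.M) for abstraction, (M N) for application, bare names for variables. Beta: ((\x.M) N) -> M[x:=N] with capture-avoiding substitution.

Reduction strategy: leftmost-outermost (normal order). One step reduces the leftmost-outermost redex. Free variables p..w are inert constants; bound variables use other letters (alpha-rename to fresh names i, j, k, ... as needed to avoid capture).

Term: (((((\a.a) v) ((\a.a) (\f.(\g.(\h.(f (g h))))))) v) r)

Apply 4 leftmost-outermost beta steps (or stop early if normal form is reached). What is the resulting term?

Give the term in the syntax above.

Answer: (((v (\f.(\g.(\h.(f (g h)))))) v) r)

Derivation:
Step 0: (((((\a.a) v) ((\a.a) (\f.(\g.(\h.(f (g h))))))) v) r)
Step 1: (((v ((\a.a) (\f.(\g.(\h.(f (g h))))))) v) r)
Step 2: (((v (\f.(\g.(\h.(f (g h)))))) v) r)
Step 3: (normal form reached)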